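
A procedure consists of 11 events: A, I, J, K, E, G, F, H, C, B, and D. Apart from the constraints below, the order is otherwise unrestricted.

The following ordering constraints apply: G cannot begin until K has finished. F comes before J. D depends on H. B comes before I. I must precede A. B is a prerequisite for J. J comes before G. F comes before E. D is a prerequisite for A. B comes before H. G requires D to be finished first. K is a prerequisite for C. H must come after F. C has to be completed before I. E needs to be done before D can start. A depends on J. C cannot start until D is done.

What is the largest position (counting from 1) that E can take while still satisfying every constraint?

6

Following every chain forward from E, the events that must come later are A, I, G, C, D — 5 of them.
So at least 5 events follow E, putting E no later than position 6. That position is achievable by scheduling everything else first.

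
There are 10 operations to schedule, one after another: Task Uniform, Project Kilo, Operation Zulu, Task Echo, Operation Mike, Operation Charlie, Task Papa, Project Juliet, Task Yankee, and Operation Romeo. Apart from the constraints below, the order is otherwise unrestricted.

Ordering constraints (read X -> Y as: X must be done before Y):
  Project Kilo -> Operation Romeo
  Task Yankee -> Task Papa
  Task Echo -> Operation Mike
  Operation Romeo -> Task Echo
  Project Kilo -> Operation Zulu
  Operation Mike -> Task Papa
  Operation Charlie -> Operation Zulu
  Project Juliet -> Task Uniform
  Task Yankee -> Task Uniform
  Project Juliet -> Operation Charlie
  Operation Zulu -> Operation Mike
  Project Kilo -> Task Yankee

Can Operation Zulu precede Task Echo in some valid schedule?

Nothing in the constraints forces Task Echo before Operation Zulu — there is no chain from Task Echo to Operation Zulu.
That means at least one valid schedule has Operation Zulu before Task Echo.

Yes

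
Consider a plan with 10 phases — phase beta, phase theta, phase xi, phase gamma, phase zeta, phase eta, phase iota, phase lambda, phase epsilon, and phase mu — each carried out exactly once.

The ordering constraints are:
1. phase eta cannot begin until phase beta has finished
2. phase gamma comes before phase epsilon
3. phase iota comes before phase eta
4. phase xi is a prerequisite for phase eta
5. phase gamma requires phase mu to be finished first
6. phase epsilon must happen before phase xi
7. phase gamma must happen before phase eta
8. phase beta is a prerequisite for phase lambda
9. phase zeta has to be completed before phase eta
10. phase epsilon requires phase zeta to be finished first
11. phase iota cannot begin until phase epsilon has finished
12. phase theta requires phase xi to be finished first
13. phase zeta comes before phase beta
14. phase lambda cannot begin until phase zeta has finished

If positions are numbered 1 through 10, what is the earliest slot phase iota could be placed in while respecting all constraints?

Every phase that must precede phase iota has to come before it. Tracing all chains that end at phase iota, those phases are: phase gamma, phase zeta, phase epsilon, phase mu — 4 in total.
With 4 mandatory predecessors, the earliest phase iota can sit is position 4+1 = 5, and placing just those 4 first achieves it.

5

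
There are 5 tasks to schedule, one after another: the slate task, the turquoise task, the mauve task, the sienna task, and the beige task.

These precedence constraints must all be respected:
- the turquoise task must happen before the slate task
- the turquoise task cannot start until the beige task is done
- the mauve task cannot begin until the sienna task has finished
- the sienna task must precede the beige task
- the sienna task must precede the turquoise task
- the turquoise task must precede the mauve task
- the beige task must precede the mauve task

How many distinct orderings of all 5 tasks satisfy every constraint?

2

Only the sienna task has no prerequisites, so it must go first.
Enumerating by repeatedly choosing an available task (one whose prerequisites are all placed) gives 2 distinct complete orderings.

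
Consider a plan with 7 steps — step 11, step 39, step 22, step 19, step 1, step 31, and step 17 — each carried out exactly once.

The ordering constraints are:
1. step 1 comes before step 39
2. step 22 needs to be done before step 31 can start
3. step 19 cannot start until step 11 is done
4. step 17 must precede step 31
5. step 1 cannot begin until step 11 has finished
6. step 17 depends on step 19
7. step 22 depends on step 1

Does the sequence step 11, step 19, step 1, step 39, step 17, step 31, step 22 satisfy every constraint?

No

Here step 22 comes after step 31.
Since step 22 is required before step 31, the ordering is invalid.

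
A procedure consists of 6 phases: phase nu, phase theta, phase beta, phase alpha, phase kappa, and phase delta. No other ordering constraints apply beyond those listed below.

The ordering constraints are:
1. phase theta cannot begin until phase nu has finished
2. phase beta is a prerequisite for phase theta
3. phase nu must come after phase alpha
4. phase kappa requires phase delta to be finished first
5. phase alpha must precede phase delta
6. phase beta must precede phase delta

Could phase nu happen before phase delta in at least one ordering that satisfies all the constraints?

Yes

No chain of constraints runs from phase delta to phase nu, so phase delta is not required to come first.
So a valid ordering placing phase nu earlier than phase delta exists.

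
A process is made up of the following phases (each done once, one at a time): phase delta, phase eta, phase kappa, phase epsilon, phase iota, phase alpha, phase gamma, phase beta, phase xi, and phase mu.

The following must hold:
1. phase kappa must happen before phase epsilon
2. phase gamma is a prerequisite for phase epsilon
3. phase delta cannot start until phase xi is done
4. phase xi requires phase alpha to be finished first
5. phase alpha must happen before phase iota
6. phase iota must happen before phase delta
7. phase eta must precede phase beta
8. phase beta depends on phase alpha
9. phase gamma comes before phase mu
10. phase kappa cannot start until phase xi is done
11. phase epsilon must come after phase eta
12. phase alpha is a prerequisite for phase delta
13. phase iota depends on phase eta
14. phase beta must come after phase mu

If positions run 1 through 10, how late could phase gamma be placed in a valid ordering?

Following every chain forward from phase gamma, the phases that must come later are phase epsilon, phase beta, phase mu — 3 of them.
So at least 3 phases follow phase gamma, putting phase gamma no later than position 7. That position is achievable by scheduling everything else first.

7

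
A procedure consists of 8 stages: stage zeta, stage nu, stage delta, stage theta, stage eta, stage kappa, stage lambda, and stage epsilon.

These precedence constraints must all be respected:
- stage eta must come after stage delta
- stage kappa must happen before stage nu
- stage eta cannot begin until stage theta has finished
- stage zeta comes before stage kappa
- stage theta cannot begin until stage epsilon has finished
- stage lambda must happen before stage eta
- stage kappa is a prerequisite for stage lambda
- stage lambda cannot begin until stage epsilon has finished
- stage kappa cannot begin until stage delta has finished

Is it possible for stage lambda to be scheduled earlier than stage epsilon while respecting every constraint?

There is a dependency chain stage epsilon → stage lambda, so stage lambda always comes after stage epsilon.
Hence stage lambda can never be scheduled before stage epsilon.

No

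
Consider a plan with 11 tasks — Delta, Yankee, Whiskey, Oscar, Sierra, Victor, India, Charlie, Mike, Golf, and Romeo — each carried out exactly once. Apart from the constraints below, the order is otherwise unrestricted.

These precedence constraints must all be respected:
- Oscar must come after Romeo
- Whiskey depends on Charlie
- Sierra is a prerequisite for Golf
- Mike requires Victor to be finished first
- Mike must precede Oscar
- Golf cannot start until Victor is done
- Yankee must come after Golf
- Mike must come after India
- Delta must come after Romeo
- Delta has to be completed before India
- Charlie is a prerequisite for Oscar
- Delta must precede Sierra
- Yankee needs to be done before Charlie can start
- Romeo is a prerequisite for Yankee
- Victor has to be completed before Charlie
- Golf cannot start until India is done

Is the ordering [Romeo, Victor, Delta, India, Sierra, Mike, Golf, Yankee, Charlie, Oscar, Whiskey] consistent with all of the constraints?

Yes

Going through the constraints one by one, each required predecessor appears earlier in the sequence than its dependent — e.g. Romeo (position 1) is before Oscar (position 10), as required.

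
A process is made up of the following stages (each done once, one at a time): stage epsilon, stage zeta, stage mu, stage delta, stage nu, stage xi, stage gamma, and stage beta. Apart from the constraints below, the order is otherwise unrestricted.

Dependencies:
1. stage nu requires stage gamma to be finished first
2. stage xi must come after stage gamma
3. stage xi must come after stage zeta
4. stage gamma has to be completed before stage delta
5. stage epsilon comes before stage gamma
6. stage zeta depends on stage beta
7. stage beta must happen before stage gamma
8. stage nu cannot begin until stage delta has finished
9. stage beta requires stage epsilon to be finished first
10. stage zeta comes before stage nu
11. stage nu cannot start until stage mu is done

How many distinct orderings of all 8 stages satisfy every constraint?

2 stages have no prerequisites (stage epsilon, stage mu), so any of them could come first.
Counting all ways to extend the partial order to a total order gives 53.

53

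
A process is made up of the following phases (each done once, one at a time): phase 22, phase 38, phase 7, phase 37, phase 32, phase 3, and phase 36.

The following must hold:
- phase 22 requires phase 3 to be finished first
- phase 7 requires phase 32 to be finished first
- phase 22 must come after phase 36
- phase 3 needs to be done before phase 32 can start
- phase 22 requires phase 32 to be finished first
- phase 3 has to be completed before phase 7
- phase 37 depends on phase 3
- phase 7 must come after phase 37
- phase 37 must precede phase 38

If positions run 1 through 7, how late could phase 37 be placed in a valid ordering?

5

Following every chain forward from phase 37, the phases that must come later are phase 38, phase 7 — 2 of them.
So at least 2 phases follow phase 37, putting phase 37 no later than position 5. That position is achievable by scheduling everything else first.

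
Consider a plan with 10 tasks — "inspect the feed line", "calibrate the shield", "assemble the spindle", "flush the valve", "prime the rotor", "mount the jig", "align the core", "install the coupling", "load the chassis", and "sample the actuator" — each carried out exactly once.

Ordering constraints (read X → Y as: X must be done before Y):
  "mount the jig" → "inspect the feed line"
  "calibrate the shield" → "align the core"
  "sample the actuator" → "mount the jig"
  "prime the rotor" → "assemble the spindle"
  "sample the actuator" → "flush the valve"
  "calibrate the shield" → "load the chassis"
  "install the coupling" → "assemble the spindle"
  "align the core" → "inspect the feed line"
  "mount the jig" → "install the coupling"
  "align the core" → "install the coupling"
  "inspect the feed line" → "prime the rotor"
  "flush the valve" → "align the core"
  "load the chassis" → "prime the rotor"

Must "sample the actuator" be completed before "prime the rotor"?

Yes

There is a constraint chain "sample the actuator" → "mount the jig" → "inspect the feed line" → "prime the rotor".
So "sample the actuator" must precede "prime the rotor" in any valid ordering.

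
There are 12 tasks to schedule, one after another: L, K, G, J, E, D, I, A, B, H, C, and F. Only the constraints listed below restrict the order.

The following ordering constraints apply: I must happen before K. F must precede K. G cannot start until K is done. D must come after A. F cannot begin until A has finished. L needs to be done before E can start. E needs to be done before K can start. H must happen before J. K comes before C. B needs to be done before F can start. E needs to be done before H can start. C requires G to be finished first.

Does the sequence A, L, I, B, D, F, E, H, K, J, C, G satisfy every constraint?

No

The sequence places C ahead of G.
But one of the constraints requires G before C, so this ordering violates it.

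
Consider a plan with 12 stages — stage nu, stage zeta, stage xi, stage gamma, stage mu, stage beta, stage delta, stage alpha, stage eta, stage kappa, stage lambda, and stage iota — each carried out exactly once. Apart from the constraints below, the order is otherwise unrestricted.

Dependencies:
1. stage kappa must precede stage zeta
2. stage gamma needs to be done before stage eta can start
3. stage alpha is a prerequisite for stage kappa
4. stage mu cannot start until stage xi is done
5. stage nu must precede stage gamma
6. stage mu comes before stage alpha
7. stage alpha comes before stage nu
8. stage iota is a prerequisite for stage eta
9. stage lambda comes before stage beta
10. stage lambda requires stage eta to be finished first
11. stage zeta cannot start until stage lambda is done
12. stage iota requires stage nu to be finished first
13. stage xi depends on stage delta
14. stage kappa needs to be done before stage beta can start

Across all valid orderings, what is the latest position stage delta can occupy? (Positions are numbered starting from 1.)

The stages that are forced after stage delta, directly or by a chain of constraints, are stage nu, stage zeta, stage xi, stage gamma, stage mu, stage beta, stage alpha, stage eta, stage kappa, stage lambda, stage iota. That's 11 stages.
So at least 11 stages follow stage delta, putting stage delta no later than position 1. That position is achievable by scheduling everything else first.

1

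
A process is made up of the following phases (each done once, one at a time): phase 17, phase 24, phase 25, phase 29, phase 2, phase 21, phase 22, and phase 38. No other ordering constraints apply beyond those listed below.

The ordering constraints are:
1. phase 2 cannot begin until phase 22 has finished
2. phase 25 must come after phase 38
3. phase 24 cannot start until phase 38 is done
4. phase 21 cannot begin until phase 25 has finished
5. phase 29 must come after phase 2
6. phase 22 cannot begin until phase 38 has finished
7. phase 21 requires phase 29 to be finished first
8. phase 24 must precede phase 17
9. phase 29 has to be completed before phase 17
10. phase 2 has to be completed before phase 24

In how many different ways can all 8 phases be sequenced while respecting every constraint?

Phase 38 is the only phase with nothing required before it, so every ordering starts there.
Systematically extending each partial ordering one phase at a time and counting, there are 26 complete orderings.

26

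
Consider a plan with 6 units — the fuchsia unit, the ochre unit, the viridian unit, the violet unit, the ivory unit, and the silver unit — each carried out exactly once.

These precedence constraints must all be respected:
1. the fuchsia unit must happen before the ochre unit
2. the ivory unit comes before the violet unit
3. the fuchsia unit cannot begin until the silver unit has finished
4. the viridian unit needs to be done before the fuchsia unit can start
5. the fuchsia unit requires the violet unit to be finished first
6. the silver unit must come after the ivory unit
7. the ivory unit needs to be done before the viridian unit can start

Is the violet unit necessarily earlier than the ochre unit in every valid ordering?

Yes

Tracing the constraints gives a chain: the violet unit → the fuchsia unit → the ochre unit.
That forces the violet unit before the ochre unit in every valid schedule.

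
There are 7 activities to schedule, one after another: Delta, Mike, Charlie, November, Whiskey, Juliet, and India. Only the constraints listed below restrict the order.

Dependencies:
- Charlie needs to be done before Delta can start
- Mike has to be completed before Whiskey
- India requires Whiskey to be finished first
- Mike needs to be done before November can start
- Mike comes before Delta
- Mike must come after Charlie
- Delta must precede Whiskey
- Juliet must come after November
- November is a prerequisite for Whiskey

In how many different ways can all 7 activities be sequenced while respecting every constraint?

7

Charlie is the only activity with nothing required before it, so every ordering starts there.
Enumerating by repeatedly choosing an available activity (one whose prerequisites are all placed) gives 7 distinct complete orderings.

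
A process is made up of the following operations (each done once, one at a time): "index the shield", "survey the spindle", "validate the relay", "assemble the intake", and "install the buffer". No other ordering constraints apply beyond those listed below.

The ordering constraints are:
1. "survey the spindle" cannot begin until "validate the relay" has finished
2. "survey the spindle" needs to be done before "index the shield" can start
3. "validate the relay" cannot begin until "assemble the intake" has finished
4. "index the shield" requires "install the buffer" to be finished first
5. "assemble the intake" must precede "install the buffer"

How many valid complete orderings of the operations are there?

"assemble the intake" is the only operation with nothing required before it, so every ordering starts there.
Systematically extending each partial ordering one operation at a time and counting, there are 3 complete orderings.

3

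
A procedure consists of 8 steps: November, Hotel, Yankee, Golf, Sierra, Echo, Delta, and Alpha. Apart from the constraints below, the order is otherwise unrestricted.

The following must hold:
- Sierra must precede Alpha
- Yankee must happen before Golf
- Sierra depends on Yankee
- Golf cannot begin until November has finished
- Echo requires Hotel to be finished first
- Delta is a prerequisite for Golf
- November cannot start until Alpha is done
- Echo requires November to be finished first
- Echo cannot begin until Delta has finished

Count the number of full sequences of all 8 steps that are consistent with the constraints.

65

The steps with no prerequisites are Hotel, Yankee, Delta; any of them can be placed first.
Enumerating by repeatedly choosing an available step (one whose prerequisites are all placed) gives 65 distinct complete orderings.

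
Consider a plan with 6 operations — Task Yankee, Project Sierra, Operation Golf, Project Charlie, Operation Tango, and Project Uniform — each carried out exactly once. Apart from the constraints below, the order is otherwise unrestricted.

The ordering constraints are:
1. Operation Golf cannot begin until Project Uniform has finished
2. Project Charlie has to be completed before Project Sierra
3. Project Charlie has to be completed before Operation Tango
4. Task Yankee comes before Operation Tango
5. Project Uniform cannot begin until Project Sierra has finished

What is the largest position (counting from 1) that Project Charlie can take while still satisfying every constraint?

The operations that are forced after Project Charlie, directly or by a chain of constraints, are Project Sierra, Operation Golf, Operation Tango, Project Uniform. That's 4 operations.
With 4 mandatory successors out of 6 operations total, the latest slot for Project Charlie is 6−4 = 2, and it's reachable by doing all non-successors before Project Charlie.

2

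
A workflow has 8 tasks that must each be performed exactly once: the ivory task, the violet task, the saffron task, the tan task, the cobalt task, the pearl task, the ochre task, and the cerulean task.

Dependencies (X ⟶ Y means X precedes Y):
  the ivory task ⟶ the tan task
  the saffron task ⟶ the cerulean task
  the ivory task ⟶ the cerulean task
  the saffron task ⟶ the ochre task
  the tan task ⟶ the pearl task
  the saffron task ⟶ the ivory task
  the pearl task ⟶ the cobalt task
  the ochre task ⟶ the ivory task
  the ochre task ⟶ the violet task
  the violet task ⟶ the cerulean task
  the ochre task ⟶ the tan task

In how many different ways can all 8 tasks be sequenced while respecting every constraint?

Only the saffron task has no prerequisites, so it must go first.
Systematically extending each partial ordering one task at a time and counting, there are 14 complete orderings.

14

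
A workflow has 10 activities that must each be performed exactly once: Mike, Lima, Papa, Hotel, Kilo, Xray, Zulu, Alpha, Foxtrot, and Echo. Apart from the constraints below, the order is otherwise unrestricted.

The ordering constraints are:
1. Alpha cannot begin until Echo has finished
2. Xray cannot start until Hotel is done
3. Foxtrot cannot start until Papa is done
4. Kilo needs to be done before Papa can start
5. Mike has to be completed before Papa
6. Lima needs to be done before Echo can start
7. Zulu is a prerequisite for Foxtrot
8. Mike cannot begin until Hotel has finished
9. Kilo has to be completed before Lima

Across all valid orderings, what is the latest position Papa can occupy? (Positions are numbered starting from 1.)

9

The only activity forced after Papa (directly or by a chain) is Foxtrot.
So at least 1 activity follows Papa, putting Papa no later than position 9. That position is achievable by scheduling everything else first.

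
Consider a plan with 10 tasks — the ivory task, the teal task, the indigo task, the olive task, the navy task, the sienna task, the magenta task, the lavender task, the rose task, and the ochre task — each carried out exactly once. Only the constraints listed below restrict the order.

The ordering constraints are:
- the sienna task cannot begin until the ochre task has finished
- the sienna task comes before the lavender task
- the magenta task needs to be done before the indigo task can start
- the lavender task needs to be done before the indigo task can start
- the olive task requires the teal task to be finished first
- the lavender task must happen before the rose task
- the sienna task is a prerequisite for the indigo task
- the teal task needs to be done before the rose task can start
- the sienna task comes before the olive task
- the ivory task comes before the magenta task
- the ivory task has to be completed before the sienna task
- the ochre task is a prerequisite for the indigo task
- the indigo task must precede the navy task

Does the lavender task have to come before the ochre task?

No

In fact the dependencies run the other way: the ochre task → the sienna task → the lavender task.
So the lavender task never precedes the ochre task.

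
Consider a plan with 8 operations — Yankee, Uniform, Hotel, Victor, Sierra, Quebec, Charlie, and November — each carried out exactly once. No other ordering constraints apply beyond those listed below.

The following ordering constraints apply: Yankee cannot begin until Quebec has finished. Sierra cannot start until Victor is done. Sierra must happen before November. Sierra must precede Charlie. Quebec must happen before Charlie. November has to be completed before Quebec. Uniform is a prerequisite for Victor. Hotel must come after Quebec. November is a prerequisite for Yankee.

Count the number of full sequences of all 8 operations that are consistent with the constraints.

Uniform is the only operation with nothing required before it, so every ordering starts there.
Counting all ways to extend the partial order to a total order gives 6.

6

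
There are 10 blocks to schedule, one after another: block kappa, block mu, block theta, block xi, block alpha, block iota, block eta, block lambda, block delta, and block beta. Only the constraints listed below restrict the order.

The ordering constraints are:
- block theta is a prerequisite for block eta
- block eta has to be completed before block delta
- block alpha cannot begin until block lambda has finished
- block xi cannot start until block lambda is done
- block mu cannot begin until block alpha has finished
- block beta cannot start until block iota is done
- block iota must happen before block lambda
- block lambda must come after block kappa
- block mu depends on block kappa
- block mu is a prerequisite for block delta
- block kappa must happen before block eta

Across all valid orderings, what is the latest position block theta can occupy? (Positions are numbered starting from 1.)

8

Every block that must follow block theta has to come after it. Tracing all chains starting from block theta, those blocks are: block eta, block delta — 2 in total.
So at least 2 blocks follow block theta, putting block theta no later than position 8. That position is achievable by scheduling everything else first.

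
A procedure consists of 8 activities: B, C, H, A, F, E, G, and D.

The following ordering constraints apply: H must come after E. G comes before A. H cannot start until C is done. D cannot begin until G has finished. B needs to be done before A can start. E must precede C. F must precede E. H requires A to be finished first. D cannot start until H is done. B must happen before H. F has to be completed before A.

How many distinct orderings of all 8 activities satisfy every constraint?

38

3 activities have no prerequisites (B, F, G), so any of them could come first.
Counting all ways to extend the partial order to a total order gives 38.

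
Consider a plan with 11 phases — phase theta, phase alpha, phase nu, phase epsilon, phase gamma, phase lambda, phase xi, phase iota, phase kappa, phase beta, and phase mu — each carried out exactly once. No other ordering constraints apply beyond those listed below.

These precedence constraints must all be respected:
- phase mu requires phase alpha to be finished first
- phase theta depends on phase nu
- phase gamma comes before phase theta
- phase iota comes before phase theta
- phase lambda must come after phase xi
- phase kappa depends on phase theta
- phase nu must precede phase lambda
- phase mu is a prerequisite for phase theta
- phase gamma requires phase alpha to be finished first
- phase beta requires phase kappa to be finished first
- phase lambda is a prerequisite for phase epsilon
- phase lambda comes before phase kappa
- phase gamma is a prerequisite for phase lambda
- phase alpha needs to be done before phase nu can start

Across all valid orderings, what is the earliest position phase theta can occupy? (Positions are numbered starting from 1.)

Working backwards through the constraints from phase theta, its full set of required predecessors is phase alpha, phase nu, phase gamma, phase iota, phase mu — 5 of them.
So at minimum 5 phases come before phase theta, putting phase theta no earlier than position 6. That position is achievable by scheduling exactly those predecessors first.

6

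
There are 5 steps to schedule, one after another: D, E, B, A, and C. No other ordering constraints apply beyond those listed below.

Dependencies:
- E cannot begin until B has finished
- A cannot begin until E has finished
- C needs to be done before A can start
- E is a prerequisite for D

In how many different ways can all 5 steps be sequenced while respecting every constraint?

7

2 steps have no prerequisites (B, C), so any of them could come first.
Enumerating by repeatedly choosing an available step (one whose prerequisites are all placed) gives 7 distinct complete orderings.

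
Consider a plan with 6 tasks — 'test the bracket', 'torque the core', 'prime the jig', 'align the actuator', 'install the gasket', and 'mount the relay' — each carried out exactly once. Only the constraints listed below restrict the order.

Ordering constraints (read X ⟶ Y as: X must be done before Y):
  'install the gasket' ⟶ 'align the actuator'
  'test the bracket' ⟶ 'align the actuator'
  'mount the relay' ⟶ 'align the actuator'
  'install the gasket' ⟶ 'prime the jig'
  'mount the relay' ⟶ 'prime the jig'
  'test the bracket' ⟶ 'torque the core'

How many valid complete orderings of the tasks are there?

52

The tasks with no prerequisites are 'test the bracket', 'install the gasket', 'mount the relay'; any of them can be placed first.
Enumerating by repeatedly choosing an available task (one whose prerequisites are all placed) gives 52 distinct complete orderings.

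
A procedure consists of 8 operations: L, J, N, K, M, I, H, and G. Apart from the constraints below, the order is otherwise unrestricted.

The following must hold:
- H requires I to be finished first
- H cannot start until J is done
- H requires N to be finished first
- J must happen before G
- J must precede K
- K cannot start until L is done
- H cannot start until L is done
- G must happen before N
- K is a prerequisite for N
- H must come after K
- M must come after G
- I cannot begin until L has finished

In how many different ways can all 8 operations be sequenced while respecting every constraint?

The operations with no prerequisites are L, J; any of them can be placed first.
Counting all ways to extend the partial order to a total order gives 91.

91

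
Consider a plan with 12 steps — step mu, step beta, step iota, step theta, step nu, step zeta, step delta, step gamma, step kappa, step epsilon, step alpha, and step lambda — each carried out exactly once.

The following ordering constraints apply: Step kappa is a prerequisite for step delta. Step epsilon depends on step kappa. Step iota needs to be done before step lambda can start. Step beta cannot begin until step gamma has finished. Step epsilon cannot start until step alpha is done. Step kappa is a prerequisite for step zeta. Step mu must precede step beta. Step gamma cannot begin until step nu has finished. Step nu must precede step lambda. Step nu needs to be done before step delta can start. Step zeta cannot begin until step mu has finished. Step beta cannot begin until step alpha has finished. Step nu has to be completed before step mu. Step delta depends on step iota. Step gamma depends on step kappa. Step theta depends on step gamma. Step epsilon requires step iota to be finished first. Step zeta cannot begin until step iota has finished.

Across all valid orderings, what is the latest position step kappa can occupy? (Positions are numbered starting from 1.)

Following every chain forward from step kappa, the steps that must come later are step beta, step theta, step zeta, step delta, step gamma, step epsilon — 6 of them.
So at least 6 steps follow step kappa, putting step kappa no later than position 6. That position is achievable by scheduling everything else first.

6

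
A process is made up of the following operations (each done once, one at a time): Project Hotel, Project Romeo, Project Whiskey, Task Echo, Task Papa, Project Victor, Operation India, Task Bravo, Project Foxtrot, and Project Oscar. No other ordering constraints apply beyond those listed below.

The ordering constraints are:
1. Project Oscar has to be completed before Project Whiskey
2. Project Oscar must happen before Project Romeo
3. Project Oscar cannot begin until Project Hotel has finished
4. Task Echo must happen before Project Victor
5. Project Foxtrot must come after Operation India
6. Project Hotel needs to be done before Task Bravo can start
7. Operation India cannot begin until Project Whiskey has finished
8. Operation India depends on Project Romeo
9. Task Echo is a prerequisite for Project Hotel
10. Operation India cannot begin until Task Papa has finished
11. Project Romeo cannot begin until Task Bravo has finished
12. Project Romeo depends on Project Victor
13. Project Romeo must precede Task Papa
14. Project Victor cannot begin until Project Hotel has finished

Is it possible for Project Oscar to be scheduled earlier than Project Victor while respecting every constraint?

The constraints leave Project Oscar and Project Victor unordered relative to each other; nothing requires Project Victor earlier.
That means at least one valid schedule has Project Oscar before Project Victor.

Yes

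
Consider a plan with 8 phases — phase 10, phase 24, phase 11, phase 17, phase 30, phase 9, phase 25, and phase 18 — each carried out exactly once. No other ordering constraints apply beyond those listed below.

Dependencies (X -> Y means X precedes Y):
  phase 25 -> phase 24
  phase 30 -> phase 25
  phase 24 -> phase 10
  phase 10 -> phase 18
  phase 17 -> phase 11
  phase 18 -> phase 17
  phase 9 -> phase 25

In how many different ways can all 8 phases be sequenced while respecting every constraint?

2

The phases with no prerequisites are phase 30, phase 9; any of them can be placed first.
Systematically extending each partial ordering one phase at a time and counting, there are 2 complete orderings.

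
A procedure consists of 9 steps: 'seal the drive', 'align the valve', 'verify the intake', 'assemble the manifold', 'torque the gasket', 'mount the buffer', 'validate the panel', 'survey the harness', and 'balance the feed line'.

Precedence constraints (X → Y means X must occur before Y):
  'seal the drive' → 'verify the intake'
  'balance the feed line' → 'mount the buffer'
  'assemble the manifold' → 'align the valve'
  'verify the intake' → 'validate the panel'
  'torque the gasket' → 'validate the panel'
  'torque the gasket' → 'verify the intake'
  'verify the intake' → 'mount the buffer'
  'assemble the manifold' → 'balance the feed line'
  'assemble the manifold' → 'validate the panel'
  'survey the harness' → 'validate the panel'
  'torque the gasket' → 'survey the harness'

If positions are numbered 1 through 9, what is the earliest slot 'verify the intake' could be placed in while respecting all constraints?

Every step that must precede 'verify the intake' has to come before it. Tracing all chains that end at 'verify the intake', those steps are: 'seal the drive', 'torque the gasket' — 2 in total.
With 2 mandatory predecessors, the earliest 'verify the intake' can sit is position 2+1 = 3, and placing just those 2 first achieves it.

3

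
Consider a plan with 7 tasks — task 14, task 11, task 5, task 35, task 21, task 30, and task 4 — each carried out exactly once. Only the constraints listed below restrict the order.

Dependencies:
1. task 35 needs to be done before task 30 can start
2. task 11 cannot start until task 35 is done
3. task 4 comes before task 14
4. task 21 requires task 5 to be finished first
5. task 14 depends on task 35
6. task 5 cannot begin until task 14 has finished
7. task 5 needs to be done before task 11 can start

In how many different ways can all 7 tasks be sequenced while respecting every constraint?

22

2 tasks have no prerequisites (task 35, task 4), so any of them could come first.
Counting all ways to extend the partial order to a total order gives 22.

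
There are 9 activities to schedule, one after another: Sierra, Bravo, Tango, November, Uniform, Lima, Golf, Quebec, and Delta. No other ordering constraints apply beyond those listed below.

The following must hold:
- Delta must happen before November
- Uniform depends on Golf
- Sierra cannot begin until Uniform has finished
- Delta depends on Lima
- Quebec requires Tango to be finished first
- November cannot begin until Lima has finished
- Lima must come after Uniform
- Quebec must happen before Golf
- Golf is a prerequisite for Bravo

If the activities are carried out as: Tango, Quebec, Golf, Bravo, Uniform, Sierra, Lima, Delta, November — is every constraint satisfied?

Yes

Every stated constraint is respected: Golf sits at position 3, ahead of Uniform at position 5, and each of the other listed pairs likewise has the predecessor earlier in the sequence.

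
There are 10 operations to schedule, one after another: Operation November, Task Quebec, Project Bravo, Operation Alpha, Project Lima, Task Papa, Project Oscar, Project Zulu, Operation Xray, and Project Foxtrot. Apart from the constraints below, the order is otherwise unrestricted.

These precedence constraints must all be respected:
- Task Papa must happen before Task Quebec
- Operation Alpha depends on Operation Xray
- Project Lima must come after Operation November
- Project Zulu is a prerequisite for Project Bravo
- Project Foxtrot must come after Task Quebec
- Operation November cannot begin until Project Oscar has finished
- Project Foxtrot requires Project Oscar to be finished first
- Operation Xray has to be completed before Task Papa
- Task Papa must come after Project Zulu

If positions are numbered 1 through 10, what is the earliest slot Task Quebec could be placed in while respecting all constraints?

4

Working backwards through the constraints from Task Quebec, its full set of required predecessors is Task Papa, Project Zulu, Operation Xray — 3 of them.
So at minimum 3 operations come before Task Quebec, putting Task Quebec no earlier than position 4. That position is achievable by scheduling exactly those predecessors first.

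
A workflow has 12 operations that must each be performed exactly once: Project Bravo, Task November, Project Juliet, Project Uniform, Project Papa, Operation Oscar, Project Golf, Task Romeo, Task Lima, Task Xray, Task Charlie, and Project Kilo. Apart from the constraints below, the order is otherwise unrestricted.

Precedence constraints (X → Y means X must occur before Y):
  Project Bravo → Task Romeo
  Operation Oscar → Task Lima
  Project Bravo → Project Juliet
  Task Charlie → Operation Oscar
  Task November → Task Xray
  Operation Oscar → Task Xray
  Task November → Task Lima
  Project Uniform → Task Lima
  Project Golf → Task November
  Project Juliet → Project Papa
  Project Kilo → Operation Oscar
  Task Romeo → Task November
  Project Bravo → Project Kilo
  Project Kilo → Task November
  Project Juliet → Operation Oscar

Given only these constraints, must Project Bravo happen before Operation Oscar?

Tracing the constraints gives a chain: Project Bravo → Project Juliet → Operation Oscar.
That forces Project Bravo before Operation Oscar in every valid schedule.

Yes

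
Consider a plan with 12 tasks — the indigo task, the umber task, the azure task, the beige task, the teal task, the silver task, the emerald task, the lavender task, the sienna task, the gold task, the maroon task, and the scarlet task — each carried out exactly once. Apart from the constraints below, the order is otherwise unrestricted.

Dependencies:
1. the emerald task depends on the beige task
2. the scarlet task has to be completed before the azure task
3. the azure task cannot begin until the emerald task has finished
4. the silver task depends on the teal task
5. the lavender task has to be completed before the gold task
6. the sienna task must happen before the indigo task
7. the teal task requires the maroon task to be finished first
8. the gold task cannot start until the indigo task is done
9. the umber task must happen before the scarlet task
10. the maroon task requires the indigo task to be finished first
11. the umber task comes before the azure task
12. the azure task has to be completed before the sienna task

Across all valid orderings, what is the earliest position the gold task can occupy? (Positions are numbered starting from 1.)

Every task that must precede the gold task has to come before it. Tracing all chains that end at the gold task, those tasks are: the indigo task, the umber task, the azure task, the beige task, the emerald task, the lavender task, the sienna task, the scarlet task — 8 in total.
So at minimum 8 tasks come before the gold task, putting the gold task no earlier than position 9. That position is achievable by scheduling exactly those predecessors first.

9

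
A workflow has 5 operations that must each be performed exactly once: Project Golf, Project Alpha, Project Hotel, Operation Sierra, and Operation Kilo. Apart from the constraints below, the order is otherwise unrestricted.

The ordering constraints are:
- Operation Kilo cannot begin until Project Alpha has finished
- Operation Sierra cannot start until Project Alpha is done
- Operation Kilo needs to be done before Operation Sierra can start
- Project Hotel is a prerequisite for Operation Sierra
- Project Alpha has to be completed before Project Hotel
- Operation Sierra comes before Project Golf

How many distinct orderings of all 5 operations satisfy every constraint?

2

Only Project Alpha has no prerequisites, so it must go first.
Systematically extending each partial ordering one operation at a time and counting, there are 2 complete orderings.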